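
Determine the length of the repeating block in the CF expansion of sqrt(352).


Run the CF algorithm for sqrt(352).
a_0 = floor(sqrt(352)) = 18; set m_0=0, q_0=1.
Recurrence: m' = q*a - m,  q' = (d - m'^2)/q,  a' = floor((a_0 + m')/q').
  step 1: m=18, q=28, a=1
  step 2: m=10, q=9, a=3
  step 3: m=17, q=7, a=5
  step 4: m=18, q=4, a=9
  step 5: m=18, q=7, a=5
  step 6: m=17, q=9, a=3
  step 7: m=10, q=28, a=1
  step 8: m=18, q=1, a=36
a_8 = 2*a_0 = 36, so the period closes here.
sqrt(352) = [18; 1, 3, 5, 9, 5, 3, 1, 36]
Period length = 8

8


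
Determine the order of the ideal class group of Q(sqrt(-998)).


K = Q(sqrt(-998)). d mod 4 = 2, so D = disc(K) = 4d = -3992
h(K) equals the number of primitive reduced positive-definite forms (a, b, c) = a*x^2 + b*x*y + c*y^2 with b^2 - 4ac = D,
where reduced means |b| <= a <= c, with b >= 0 whenever |b| = a or a = c, and primitive means gcd(a, b, c) = 1.
Reduced forces 3a^2 <= |D| = 3992, so 1 <= a <= 36; b must have the parity of D, and c = (b^2 - D)/(4a) must be an integer >= a.
Enumerate a = 1..36, b in [-a, a]:
  a=1: (1, 0, 998)  [1]
  a=2: (2, 0, 499)  [1]
  a=3: (3, -2, 333), (3, 2, 333)  [2]
  a=4..5: none
  a=6: (6, -4, 167), (6, 4, 167)  [2]
  a=7..8: none
  a=9: (9, -2, 111), (9, 2, 111)  [2]
  a=10: none
  a=11: (11, -10, 93), (11, 10, 93)  [2]
  a=12: none
  a=13: (13, -8, 78), (13, 8, 78)  [2]
  a=14..17: none
  a=18: (18, -16, 59), (18, 16, 59)  [2]
  a=19: (19, -6, 53), (19, 6, 53)  [2]
  a=20..21: none
  a=22: (22, -12, 47), (22, 12, 47)  [2]
  a=23..25: none
  a=26: (26, -8, 39), (26, 8, 39)  [2]
  a=27: (27, -2, 37), (27, 2, 37)  [2]
  a=28..30: none
  a=31: (31, -10, 33), (31, 10, 33)  [2]
  a=32: none
  a=33: (33, -32, 38), (33, 32, 38)  [2]
  a=34..36: none
Total reduced forms: 1 + 1 + 2 + 2 + 2 + 2 + 2 + 2 + 2 + 2 + 2 + 2 + 2 + 2 = 26
h = 26

26


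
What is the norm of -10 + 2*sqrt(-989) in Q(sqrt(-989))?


N(a + b*sqrt(d)) = a^2 - d*b^2
= (-10)^2 - (-989)*(2)^2
= 100 + 3956
= 4056

4056


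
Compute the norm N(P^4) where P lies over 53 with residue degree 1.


N(P^a) = p^(a*f)
= 53^(4*1)
= 53^4
= 7890481

7890481


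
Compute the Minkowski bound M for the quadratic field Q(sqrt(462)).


d = 462, d mod 4 = 2, so disc(K) = 4d = 1848; |disc(K)| = 1848
Real quadratic field, so n = 2, s = r2 = 0, r1 = 2
M = (n!/n^n) * (4/pi)^s * sqrt(|disc(K)|) = (2!/2^2) * (4/pi)^0 * sqrt(1848)
= 0.5 * 1.000000 * 42.988371
= 21.4942

21.4942


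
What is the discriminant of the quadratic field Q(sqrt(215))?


For K = Q(sqrt(d)) with d squarefree: disc(K) = d if d = 1 mod 4, and disc(K) = 4d if d = 2 or 3 mod 4.
Here d = 215, and d mod 4 = 3.
d = 3 mod 4, not 1 (O_K = Z[sqrt(d)]), so disc(K) = 4d = 4 * (215) = 860

860


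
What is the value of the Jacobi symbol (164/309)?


Compute (164/309) via quadratic reciprocity:
  pull out 2: (2/309) = -1  (since 309 mod 8 = 5)
  pull out 2: (2/309) = -1  (since 309 mod 8 = 5)
  reciprocity: (41/309) -> +(309/41)
  reduce: (22/41)
  pull out 2: (2/41) = +1  (since 41 mod 8 = 1)
  reciprocity: (11/41) -> +(41/11)
  reduce: (8/11)
  pull out 2: (2/11) = -1  (since 11 mod 8 = 3)
  pull out 2: (2/11) = -1  (since 11 mod 8 = 3)
  pull out 2: (2/11) = -1  (since 11 mod 8 = 3)
  (1/11) = 1
Product of signs = -1

-1


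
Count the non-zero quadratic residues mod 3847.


For prime p, the number of non-zero quadratic residues is (p-1)/2.
= (3847-1)/2
= 1923

1923


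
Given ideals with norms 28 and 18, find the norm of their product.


N(IJ) = N(I) * N(J)
= 28 * 18
= 504

504


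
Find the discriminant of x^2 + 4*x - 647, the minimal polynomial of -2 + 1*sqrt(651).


The element -2 + 1*sqrt(651) has minimal polynomial:
x^2 + 4*x - 647
Discriminant = (4)^2 - 4*(-647)
= 16 + 2588
= 2604

2604


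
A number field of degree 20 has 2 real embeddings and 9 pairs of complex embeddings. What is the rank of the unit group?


By Dirichlet's unit theorem:
rank = r1 + r2 - 1
= 2 + 9 - 1
= 10

10


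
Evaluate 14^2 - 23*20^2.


x^2 - d*y^2
= 14^2 - 23*20^2
= 196 - 9200
= -9004

-9004


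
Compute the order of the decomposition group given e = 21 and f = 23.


|D_P| = e * f
= 21 * 23
= 483

483


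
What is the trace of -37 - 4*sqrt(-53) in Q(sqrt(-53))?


Tr(a + b*sqrt(d)) = (a + b*sqrt(d)) + (a - b*sqrt(d)) = 2a
= 2 * (-37)
= -74

-74


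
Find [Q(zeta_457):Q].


The degree equals Euler's totient phi(457).
457 = 457
phi(457) = 456

456


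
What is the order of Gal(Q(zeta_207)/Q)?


|Gal(Q(zeta_207)/Q)| = phi(207)
= 132

132


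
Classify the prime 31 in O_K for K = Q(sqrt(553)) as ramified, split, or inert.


K = Q(sqrt(553)). Since d mod 4 = 1, disc(K) = 553.
Check p | disc: 553 mod 31 = 26.
p does not divide disc. Compute Legendre symbol (d/p):
26^((31-1)/2) mod 31 = -1
(d/p) = -1, so p is inert: (p) stays prime with e=1, f=2, g=1.
Therefore p is inert.

inert


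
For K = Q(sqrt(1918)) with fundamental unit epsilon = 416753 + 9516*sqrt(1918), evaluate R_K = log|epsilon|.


epsilon = 416753 + 9516*sqrt(1918)
= 833506.0000
R = ln(833506.0000)
= 13.6334

13.6334


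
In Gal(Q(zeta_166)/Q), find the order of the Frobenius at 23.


The Frobenius at p in Gal(Q(zeta_n)/Q) = (Z/nZ)* is the class of p, so its order is ord_166(23), the smallest k >= 1 with 23^k = 1 mod 166.
n = 166 = 2 * 83, phi(166) = 82; the order divides phi(n).
Divisors of 82: 1, 2, 41, 82
Repeated squaring mod 166: 23^1 = 23, 23^2 = 31, 23^4 = 131, 23^8 = 63, 23^16 = 151, 23^32 = 59, 23^64 = 161
Test divisors in increasing order:
  k=1: 23^1 = 23 mod 166
  k=2: 23^2 = 31 mod 166
  k=41: 23^41 = 59 * 63 * 23 = 1 mod 166  <- first divisor giving 1
Order = 41

41


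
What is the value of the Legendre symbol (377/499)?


p = 499 is prime, so compute (377/499) with the reciprocity algorithm (Jacobi-symbol steps: pull out 2s via (2/n), flip via reciprocity, reduce):
  reciprocity: (377/499) -> +(499/377)
  reduce: (122/377)
  pull out 2: (2/377) = +1  (since 377 mod 8 = 1)
  reciprocity: (61/377) -> +(377/61)
  reduce: (11/61)
  reciprocity: (11/61) -> +(61/11)
  reduce: (6/11)
  pull out 2: (2/11) = -1  (since 11 mod 8 = 3)
  reciprocity: (3/11) -> -(11/3)
  reduce: (2/3)
  pull out 2: (2/3) = -1  (since 3 mod 8 = 3)
  (1/3) = 1
Product of signs = -1
(377/499) = -1

-1


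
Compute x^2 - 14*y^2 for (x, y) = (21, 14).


x^2 - d*y^2
= 21^2 - 14*14^2
= 441 - 2744
= -2303

-2303


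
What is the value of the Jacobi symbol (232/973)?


Compute (232/973) via quadratic reciprocity:
  pull out 2: (2/973) = -1  (since 973 mod 8 = 5)
  pull out 2: (2/973) = -1  (since 973 mod 8 = 5)
  pull out 2: (2/973) = -1  (since 973 mod 8 = 5)
  reciprocity: (29/973) -> +(973/29)
  reduce: (16/29)
  pull out 2: (2/29) = -1  (since 29 mod 8 = 5)
  pull out 2: (2/29) = -1  (since 29 mod 8 = 5)
  pull out 2: (2/29) = -1  (since 29 mod 8 = 5)
  pull out 2: (2/29) = -1  (since 29 mod 8 = 5)
  (1/29) = 1
Product of signs = -1

-1


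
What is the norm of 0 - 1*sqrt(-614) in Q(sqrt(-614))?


N(a + b*sqrt(d)) = a^2 - d*b^2
= (0)^2 - (-614)*(-1)^2
= 0 + 614
= 614

614


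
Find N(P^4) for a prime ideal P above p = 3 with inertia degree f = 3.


N(P^a) = p^(a*f)
= 3^(4*3)
= 3^12
= 531441

531441


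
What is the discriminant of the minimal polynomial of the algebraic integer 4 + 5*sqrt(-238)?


The element 4 + 5*sqrt(-238) has minimal polynomial:
x^2 - 8*x + 5966
Discriminant = (-8)^2 - 4*(5966)
= 64 - 23864
= -23800

-23800


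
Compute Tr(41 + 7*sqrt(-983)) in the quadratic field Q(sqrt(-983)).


Tr(a + b*sqrt(d)) = (a + b*sqrt(d)) + (a - b*sqrt(d)) = 2a
= 2 * (41)
= 82

82


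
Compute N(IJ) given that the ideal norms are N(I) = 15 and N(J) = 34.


N(IJ) = N(I) * N(J)
= 15 * 34
= 510

510


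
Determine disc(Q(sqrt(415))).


For K = Q(sqrt(d)) with d squarefree: disc(K) = d if d = 1 mod 4, and disc(K) = 4d if d = 2 or 3 mod 4.
Here d = 415, and d mod 4 = 3.
d = 3 mod 4, not 1 (O_K = Z[sqrt(d)]), so disc(K) = 4d = 4 * (415) = 1660

1660


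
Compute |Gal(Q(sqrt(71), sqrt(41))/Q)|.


The 2 square roots of distinct primes are multiplicatively independent over Q,
so [K:Q] = 2^2 and Gal(K/Q) is isomorphic to (Z/2Z)^2.
|Gal| = 2^2 = 4

4


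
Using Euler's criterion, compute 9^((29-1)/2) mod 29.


p = 29 is prime and the exponent is (p-1)/2 = 14, so by Euler's criterion 9^14 = (9/29) = +1 or -1 mod 29.
Compute by square-and-multiply:
  14 = 8 + 4 + 2 (binary 1110)
  Repeated squaring mod 29: 9^1 = 9, 9^2 = 23, 9^4 = 7, 9^8 = 20
  9^14 = 9^8 * 9^4 * 9^2 = 20 * 7 * 23 mod 29
    20 * 7 = 140 = 24 mod 29
    24 * 23 = 552 = 1 mod 29
  9^14 = 1 mod 29
Result 1: 9 is a quadratic residue mod 29.
9^14 mod 29 = 1

1


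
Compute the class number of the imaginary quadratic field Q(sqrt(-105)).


K = Q(sqrt(-105)). d mod 4 = 3, so D = disc(K) = 4d = -420
h(K) equals the number of primitive reduced positive-definite forms (a, b, c) = a*x^2 + b*x*y + c*y^2 with b^2 - 4ac = D,
where reduced means |b| <= a <= c, with b >= 0 whenever |b| = a or a = c, and primitive means gcd(a, b, c) = 1.
Reduced forces 3a^2 <= |D| = 420, so 1 <= a <= 11; b must have the parity of D, and c = (b^2 - D)/(4a) must be an integer >= a.
Enumerate a = 1..11, b in [-a, a]:
  a=1: (1, 0, 105)  [1]
  a=2: (2, 2, 53)  [1]
  a=3: (3, 0, 35)  [1]
  a=4: none
  a=5: (5, 0, 21)  [1]
  a=6: (6, 6, 19)  [1]
  a=7: (7, 0, 15)  [1]
  a=8..9: none
  a=10: (10, 10, 13)  [1]
  a=11: (11, 8, 11)  [1]
Total reduced forms: 1 + 1 + 1 + 1 + 1 + 1 + 1 + 1 = 8
h = 8

8


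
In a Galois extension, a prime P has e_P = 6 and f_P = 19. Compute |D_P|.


|D_P| = e * f
= 6 * 19
= 114

114


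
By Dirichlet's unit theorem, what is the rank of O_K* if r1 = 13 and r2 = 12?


By Dirichlet's unit theorem:
rank = r1 + r2 - 1
= 13 + 12 - 1
= 24

24


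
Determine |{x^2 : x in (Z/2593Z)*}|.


For prime p, the number of non-zero quadratic residues is (p-1)/2.
= (2593-1)/2
= 1296

1296


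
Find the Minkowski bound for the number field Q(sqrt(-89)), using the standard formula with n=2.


d = -89, d mod 4 = 3, so disc(K) = 4d = -356; |disc(K)| = 356
Imaginary quadratic field, so n = 2, s = r2 = 1, r1 = 0
M = (n!/n^n) * (4/pi)^s * sqrt(|disc(K)|) = (2!/2^2) * (4/pi)^1 * sqrt(356)
= 0.5 * 1.273240 * 18.867962
= 12.0117

12.0117


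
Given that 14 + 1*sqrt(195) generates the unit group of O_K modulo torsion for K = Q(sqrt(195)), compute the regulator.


epsilon = 14 + 1*sqrt(195)
= 27.9642
R = ln(27.9642)
= 3.3309

3.3309


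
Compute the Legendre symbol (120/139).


p = 139 is prime, so compute (120/139) with the reciprocity algorithm (Jacobi-symbol steps: pull out 2s via (2/n), flip via reciprocity, reduce):
  pull out 2: (2/139) = -1  (since 139 mod 8 = 3)
  pull out 2: (2/139) = -1  (since 139 mod 8 = 3)
  pull out 2: (2/139) = -1  (since 139 mod 8 = 3)
  reciprocity: (15/139) -> -(139/15)
  reduce: (4/15)
  pull out 2: (2/15) = +1  (since 15 mod 8 = 7)
  pull out 2: (2/15) = +1  (since 15 mod 8 = 7)
  (1/15) = 1
Product of signs = 1
(120/139) = 1

1


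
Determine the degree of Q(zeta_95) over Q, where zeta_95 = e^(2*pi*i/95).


The degree equals Euler's totient phi(95).
95 = 5 * 19
phi(95) = 72

72


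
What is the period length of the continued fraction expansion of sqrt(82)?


Run the CF algorithm for sqrt(82).
a_0 = floor(sqrt(82)) = 9; set m_0=0, q_0=1.
Recurrence: m' = q*a - m,  q' = (d - m'^2)/q,  a' = floor((a_0 + m')/q').
  step 1: m=9, q=1, a=18
a_1 = 2*a_0 = 18, so the period closes here.
sqrt(82) = [9; 18]
Period length = 1

1


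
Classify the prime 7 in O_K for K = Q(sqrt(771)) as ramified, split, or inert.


K = Q(sqrt(771)). Since d mod 4 = 3, disc(K) = 3084.
Check p | disc: 3084 mod 7 = 4.
p does not divide disc. Compute Legendre symbol (d/p):
1^((7-1)/2) mod 7 = 1
(d/p) = 1, so p splits: (p) = P*P' with e=1, f=1, g=2.
Therefore p is split.

split


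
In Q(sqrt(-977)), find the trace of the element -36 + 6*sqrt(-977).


Tr(a + b*sqrt(d)) = (a + b*sqrt(d)) + (a - b*sqrt(d)) = 2a
= 2 * (-36)
= -72

-72


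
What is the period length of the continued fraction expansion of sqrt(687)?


Run the CF algorithm for sqrt(687).
a_0 = floor(sqrt(687)) = 26; set m_0=0, q_0=1.
Recurrence: m' = q*a - m,  q' = (d - m'^2)/q,  a' = floor((a_0 + m')/q').
  step 1: m=26, q=11, a=4
  step 2: m=18, q=33, a=1
  step 3: m=15, q=14, a=2
  step 4: m=13, q=37, a=1
  step 5: m=24, q=3, a=16
  step 6: m=24, q=37, a=1
  step 7: m=13, q=14, a=2
  step 8: m=15, q=33, a=1
  step 9: m=18, q=11, a=4
  step 10: m=26, q=1, a=52
a_10 = 2*a_0 = 52, so the period closes here.
sqrt(687) = [26; 4, 1, 2, 1, 16, 1, 2, 1, 4, 52]
Period length = 10

10


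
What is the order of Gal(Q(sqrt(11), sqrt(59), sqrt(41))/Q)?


The 3 square roots of distinct primes are multiplicatively independent over Q,
so [K:Q] = 2^3 and Gal(K/Q) is isomorphic to (Z/2Z)^3.
|Gal| = 2^3 = 8

8


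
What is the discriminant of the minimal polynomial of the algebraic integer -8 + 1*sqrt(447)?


The element -8 + 1*sqrt(447) has minimal polynomial:
x^2 + 16*x - 383
Discriminant = (16)^2 - 4*(-383)
= 256 + 1532
= 1788

1788


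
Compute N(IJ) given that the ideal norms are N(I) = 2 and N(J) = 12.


N(IJ) = N(I) * N(J)
= 2 * 12
= 24

24


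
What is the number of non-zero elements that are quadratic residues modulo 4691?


For prime p, the number of non-zero quadratic residues is (p-1)/2.
= (4691-1)/2
= 2345

2345


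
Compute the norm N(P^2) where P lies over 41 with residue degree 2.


N(P^a) = p^(a*f)
= 41^(2*2)
= 41^4
= 2825761

2825761


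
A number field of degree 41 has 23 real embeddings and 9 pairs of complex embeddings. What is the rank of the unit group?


By Dirichlet's unit theorem:
rank = r1 + r2 - 1
= 23 + 9 - 1
= 31

31


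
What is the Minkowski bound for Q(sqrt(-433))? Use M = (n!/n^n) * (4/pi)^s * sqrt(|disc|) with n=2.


d = -433, d mod 4 = 3, so disc(K) = 4d = -1732; |disc(K)| = 1732
Imaginary quadratic field, so n = 2, s = r2 = 1, r1 = 0
M = (n!/n^n) * (4/pi)^s * sqrt(|disc(K)|) = (2!/2^2) * (4/pi)^1 * sqrt(1732)
= 0.5 * 1.273240 * 41.617304
= 26.4944

26.4944


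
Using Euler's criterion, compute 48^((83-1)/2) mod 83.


p = 83 is prime and the exponent is (p-1)/2 = 41, so by Euler's criterion 48^41 = (48/83) = +1 or -1 mod 83.
Compute by square-and-multiply:
  41 = 32 + 8 + 1 (binary 101001)
  Repeated squaring mod 83: 48^1 = 48, 48^2 = 63, 48^4 = 68, 48^8 = 59, 48^16 = 78, 48^32 = 25
  48^41 = 48^32 * 48^8 * 48^1 = 25 * 59 * 48 mod 83
    25 * 59 = 1475 = 64 mod 83
    64 * 48 = 3072 = 1 mod 83
  48^41 = 1 mod 83
Result 1: 48 is a quadratic residue mod 83.
48^41 mod 83 = 1

1


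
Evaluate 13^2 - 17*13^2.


x^2 - d*y^2
= 13^2 - 17*13^2
= 169 - 2873
= -2704

-2704


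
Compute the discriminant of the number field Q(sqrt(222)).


For K = Q(sqrt(d)) with d squarefree: disc(K) = d if d = 1 mod 4, and disc(K) = 4d if d = 2 or 3 mod 4.
Here d = 222, and d mod 4 = 2.
d = 2 mod 4, not 1 (O_K = Z[sqrt(d)]), so disc(K) = 4d = 4 * (222) = 888

888


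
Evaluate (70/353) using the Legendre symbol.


p = 353 is prime, so compute (70/353) with the reciprocity algorithm (Jacobi-symbol steps: pull out 2s via (2/n), flip via reciprocity, reduce):
  pull out 2: (2/353) = +1  (since 353 mod 8 = 1)
  reciprocity: (35/353) -> +(353/35)
  reduce: (3/35)
  reciprocity: (3/35) -> -(35/3)
  reduce: (2/3)
  pull out 2: (2/3) = -1  (since 3 mod 8 = 3)
  (1/3) = 1
Product of signs = 1
(70/353) = 1

1


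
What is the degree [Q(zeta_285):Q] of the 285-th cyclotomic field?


The degree equals Euler's totient phi(285).
285 = 3 * 5 * 19
phi(285) = 144

144


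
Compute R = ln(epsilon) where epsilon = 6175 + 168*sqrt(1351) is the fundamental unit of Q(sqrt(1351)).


epsilon = 6175 + 168*sqrt(1351)
= 12349.9999
R = ln(12349.9999)
= 9.4214

9.4214


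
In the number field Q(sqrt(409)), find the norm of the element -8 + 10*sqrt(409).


N(a + b*sqrt(d)) = a^2 - d*b^2
= (-8)^2 - (409)*(10)^2
= 64 - 40900
= -40836

-40836


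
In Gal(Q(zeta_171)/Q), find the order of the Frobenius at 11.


The Frobenius at p in Gal(Q(zeta_n)/Q) = (Z/nZ)* is the class of p, so its order is ord_171(11), the smallest k >= 1 with 11^k = 1 mod 171.
n = 171 = 3^2 * 19, phi(171) = 108; the order divides phi(n).
Divisors of 108: 1, 2, 3, 4, 6, 9, 12, 18, 27, 36, 54, 108
Repeated squaring mod 171: 11^1 = 11, 11^2 = 121, 11^4 = 106, 11^8 = 121, 11^16 = 106, 11^32 = 121, 11^64 = 106
Test divisors in increasing order:
  k=1: 11^1 = 11 mod 171
  k=2: 11^2 = 121 mod 171
  k=3: 11^3 = 121 * 11 = 134 mod 171
  k=4: 11^4 = 106 mod 171
  k=6: 11^6 = 106 * 121 = 1 mod 171  <- first divisor giving 1
Order = 6

6


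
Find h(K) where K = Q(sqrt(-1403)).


K = Q(sqrt(-1403)). d mod 4 = 1, so D = disc(K) = d = -1403
h(K) equals the number of primitive reduced positive-definite forms (a, b, c) = a*x^2 + b*x*y + c*y^2 with b^2 - 4ac = D,
where reduced means |b| <= a <= c, with b >= 0 whenever |b| = a or a = c, and primitive means gcd(a, b, c) = 1.
Reduced forces 3a^2 <= |D| = 1403, so 1 <= a <= 21; b must have the parity of D, and c = (b^2 - D)/(4a) must be an integer >= a.
Enumerate a = 1..21, b in [-a, a]:
  a=1: (1, 1, 351)  [1]
  a=2: none
  a=3: (3, -1, 117), (3, 1, 117)  [2]
  a=4..6: none
  a=7: (7, -5, 51), (7, 5, 51)  [2]
  a=8: none
  a=9: (9, -1, 39), (9, 1, 39)  [2]
  a=10: none
  a=11: (11, -7, 33), (11, 7, 33)  [2]
  a=12: none
  a=13: (13, -1, 27), (13, 1, 27)  [2]
  a=14..16: none
  a=17: (17, -5, 21), (17, 5, 21)  [2]
  a=18..20: none
  a=21: (21, 19, 21)  [1]
Total reduced forms: 1 + 2 + 2 + 2 + 2 + 2 + 2 + 1 = 14
h = 14

14


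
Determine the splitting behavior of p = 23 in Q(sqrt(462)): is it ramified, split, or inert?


K = Q(sqrt(462)). Since d mod 4 = 2, disc(K) = 1848.
Check p | disc: 1848 mod 23 = 8.
p does not divide disc. Compute Legendre symbol (d/p):
2^((23-1)/2) mod 23 = 1
(d/p) = 1, so p splits: (p) = P*P' with e=1, f=1, g=2.
Therefore p is split.

split


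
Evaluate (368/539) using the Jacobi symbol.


Compute (368/539) via quadratic reciprocity:
  pull out 2: (2/539) = -1  (since 539 mod 8 = 3)
  pull out 2: (2/539) = -1  (since 539 mod 8 = 3)
  pull out 2: (2/539) = -1  (since 539 mod 8 = 3)
  pull out 2: (2/539) = -1  (since 539 mod 8 = 3)
  reciprocity: (23/539) -> -(539/23)
  reduce: (10/23)
  pull out 2: (2/23) = +1  (since 23 mod 8 = 7)
  reciprocity: (5/23) -> +(23/5)
  reduce: (3/5)
  reciprocity: (3/5) -> +(5/3)
  reduce: (2/3)
  pull out 2: (2/3) = -1  (since 3 mod 8 = 3)
  (1/3) = 1
Product of signs = 1

1


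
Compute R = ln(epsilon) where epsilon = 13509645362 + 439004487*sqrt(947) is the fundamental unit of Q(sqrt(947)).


epsilon = 13509645362 + 439004487*sqrt(947)
= 2.7019e+10
R = ln(2.7019e+10)
= 24.0198

24.0198


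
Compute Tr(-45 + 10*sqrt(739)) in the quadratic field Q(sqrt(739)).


Tr(a + b*sqrt(d)) = (a + b*sqrt(d)) + (a - b*sqrt(d)) = 2a
= 2 * (-45)
= -90

-90


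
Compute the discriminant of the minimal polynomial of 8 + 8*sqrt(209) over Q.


The element 8 + 8*sqrt(209) has minimal polynomial:
x^2 - 16*x - 13312
Discriminant = (-16)^2 - 4*(-13312)
= 256 + 53248
= 53504

53504


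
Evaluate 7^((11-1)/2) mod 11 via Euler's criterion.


p = 11 is prime and the exponent is (p-1)/2 = 5, so by Euler's criterion 7^5 = (7/11) = +1 or -1 mod 11.
Compute by square-and-multiply:
  5 = 4 + 1 (binary 101)
  Repeated squaring mod 11: 7^1 = 7, 7^2 = 5, 7^4 = 3
  7^5 = 7^4 * 7^1 = 3 * 7 mod 11
    3 * 7 = 21 = 10 mod 11
  7^5 = 10 mod 11
Result 10 = p - 1 = -1 mod 11: 7 is a quadratic non-residue mod 11. As a residue in [0, p-1] the value is 10.
7^5 mod 11 = 10

10


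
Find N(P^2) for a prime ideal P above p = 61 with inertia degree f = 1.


N(P^a) = p^(a*f)
= 61^(2*1)
= 61^2
= 3721

3721


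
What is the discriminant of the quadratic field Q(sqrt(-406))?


For K = Q(sqrt(d)) with d squarefree: disc(K) = d if d = 1 mod 4, and disc(K) = 4d if d = 2 or 3 mod 4.
Here d = -406, and d mod 4 = 2.
d = 2 mod 4, not 1 (O_K = Z[sqrt(d)]), so disc(K) = 4d = 4 * (-406) = -1624

-1624


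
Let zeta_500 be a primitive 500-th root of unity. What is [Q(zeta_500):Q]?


The degree equals Euler's totient phi(500).
500 = 2^2 * 5^3
phi(500) = 200

200


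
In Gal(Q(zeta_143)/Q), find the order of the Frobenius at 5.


The Frobenius at p in Gal(Q(zeta_n)/Q) = (Z/nZ)* is the class of p, so its order is ord_143(5), the smallest k >= 1 with 5^k = 1 mod 143.
n = 143 = 11 * 13, phi(143) = 120; the order divides phi(n).
Divisors of 120: 1, 2, 3, 4, 5, 6, 8, 10, 12, 15, 20, 24, 30, 40, 60, 120
Repeated squaring mod 143: 5^1 = 5, 5^2 = 25, 5^4 = 53, 5^8 = 92, 5^16 = 27, 5^32 = 14, 5^64 = 53
Test divisors in increasing order:
  k=1: 5^1 = 5 mod 143
  k=2: 5^2 = 25 mod 143
  k=3: 5^3 = 25 * 5 = 125 mod 143
  k=4: 5^4 = 53 mod 143
  k=5: 5^5 = 53 * 5 = 122 mod 143
  k=6: 5^6 = 53 * 25 = 38 mod 143
  k=8: 5^8 = 92 mod 143
  k=10: 5^10 = 92 * 25 = 12 mod 143
  k=12: 5^12 = 92 * 53 = 14 mod 143
  k=15: 5^15 = 92 * 53 * 25 * 5 = 34 mod 143
  k=20: 5^20 = 27 * 53 = 1 mod 143  <- first divisor giving 1
Order = 20

20


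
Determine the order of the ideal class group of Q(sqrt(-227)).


K = Q(sqrt(-227)). d mod 4 = 1, so D = disc(K) = d = -227
h(K) equals the number of primitive reduced positive-definite forms (a, b, c) = a*x^2 + b*x*y + c*y^2 with b^2 - 4ac = D,
where reduced means |b| <= a <= c, with b >= 0 whenever |b| = a or a = c, and primitive means gcd(a, b, c) = 1.
Reduced forces 3a^2 <= |D| = 227, so 1 <= a <= 8; b must have the parity of D, and c = (b^2 - D)/(4a) must be an integer >= a.
Enumerate a = 1..8, b in [-a, a]:
  a=1: (1, 1, 57)  [1]
  a=2: none
  a=3: (3, -1, 19), (3, 1, 19)  [2]
  a=4..6: none
  a=7: (7, -5, 9), (7, 5, 9)  [2]
  a=8: none
Total reduced forms: 1 + 2 + 2 = 5
h = 5

5


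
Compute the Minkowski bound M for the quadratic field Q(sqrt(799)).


d = 799, d mod 4 = 3, so disc(K) = 4d = 3196; |disc(K)| = 3196
Real quadratic field, so n = 2, s = r2 = 0, r1 = 2
M = (n!/n^n) * (4/pi)^s * sqrt(|disc(K)|) = (2!/2^2) * (4/pi)^0 * sqrt(3196)
= 0.5 * 1.000000 * 56.533176
= 28.2666

28.2666


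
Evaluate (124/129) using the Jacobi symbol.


Compute (124/129) via quadratic reciprocity:
  pull out 2: (2/129) = +1  (since 129 mod 8 = 1)
  pull out 2: (2/129) = +1  (since 129 mod 8 = 1)
  reciprocity: (31/129) -> +(129/31)
  reduce: (5/31)
  reciprocity: (5/31) -> +(31/5)
  reduce: (1/5)
  (1/5) = 1
Product of signs = 1

1


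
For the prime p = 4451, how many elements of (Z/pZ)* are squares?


For prime p, the number of non-zero quadratic residues is (p-1)/2.
= (4451-1)/2
= 2225

2225


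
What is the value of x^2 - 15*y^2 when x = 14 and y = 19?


x^2 - d*y^2
= 14^2 - 15*19^2
= 196 - 5415
= -5219

-5219


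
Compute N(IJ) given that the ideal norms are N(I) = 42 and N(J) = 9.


N(IJ) = N(I) * N(J)
= 42 * 9
= 378

378


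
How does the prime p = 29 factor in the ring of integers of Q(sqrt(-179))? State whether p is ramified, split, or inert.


K = Q(sqrt(-179)). Since d mod 4 = 1, disc(K) = -179.
Check p | disc: -179 mod 29 = 24.
p does not divide disc. Compute Legendre symbol (d/p):
24^((29-1)/2) mod 29 = 1
(d/p) = 1, so p splits: (p) = P*P' with e=1, f=1, g=2.
Therefore p is split.

split


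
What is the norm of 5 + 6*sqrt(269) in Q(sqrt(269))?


N(a + b*sqrt(d)) = a^2 - d*b^2
= (5)^2 - (269)*(6)^2
= 25 - 9684
= -9659

-9659


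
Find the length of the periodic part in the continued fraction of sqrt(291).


Run the CF algorithm for sqrt(291).
a_0 = floor(sqrt(291)) = 17; set m_0=0, q_0=1.
Recurrence: m' = q*a - m,  q' = (d - m'^2)/q,  a' = floor((a_0 + m')/q').
  step 1: m=17, q=2, a=17
  step 2: m=17, q=1, a=34
a_2 = 2*a_0 = 34, so the period closes here.
sqrt(291) = [17; 17, 34]
Period length = 2

2


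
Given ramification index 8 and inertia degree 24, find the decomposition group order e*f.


|D_P| = e * f
= 8 * 24
= 192

192


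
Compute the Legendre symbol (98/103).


p = 103 is prime, so compute (98/103) with the reciprocity algorithm (Jacobi-symbol steps: pull out 2s via (2/n), flip via reciprocity, reduce):
  pull out 2: (2/103) = +1  (since 103 mod 8 = 7)
  reciprocity: (49/103) -> +(103/49)
  reduce: (5/49)
  reciprocity: (5/49) -> +(49/5)
  reduce: (4/5)
  pull out 2: (2/5) = -1  (since 5 mod 8 = 5)
  pull out 2: (2/5) = -1  (since 5 mod 8 = 5)
  (1/5) = 1
Product of signs = 1
(98/103) = 1

1


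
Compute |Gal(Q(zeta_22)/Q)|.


|Gal(Q(zeta_22)/Q)| = phi(22)
= 10

10


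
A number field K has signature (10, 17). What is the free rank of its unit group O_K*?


By Dirichlet's unit theorem:
rank = r1 + r2 - 1
= 10 + 17 - 1
= 26

26


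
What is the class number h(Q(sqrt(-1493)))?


K = Q(sqrt(-1493)). d mod 4 = 3, so D = disc(K) = 4d = -5972
h(K) equals the number of primitive reduced positive-definite forms (a, b, c) = a*x^2 + b*x*y + c*y^2 with b^2 - 4ac = D,
where reduced means |b| <= a <= c, with b >= 0 whenever |b| = a or a = c, and primitive means gcd(a, b, c) = 1.
Reduced forces 3a^2 <= |D| = 5972, so 1 <= a <= 44; b must have the parity of D, and c = (b^2 - D)/(4a) must be an integer >= a.
Enumerate a = 1..44, b in [-a, a]:
  a=1: (1, 0, 1493)  [1]
  a=2: (2, 2, 747)  [1]
  a=3: (3, -2, 498), (3, 2, 498)  [2]
  a=4..5: none
  a=6: (6, -2, 249), (6, 2, 249)  [2]
  a=7..8: none
  a=9: (9, -2, 166), (9, 2, 166)  [2]
  a=10: none
  a=11: (11, -10, 138), (11, 10, 138)  [2]
  a=12..17: none
  a=18: (18, -2, 83), (18, 2, 83)  [2]
  a=19..21: none
  a=22: (22, -10, 69), (22, 10, 69)  [2]
  a=23: (23, -10, 66), (23, 10, 66)  [2]
  a=24..26: none
  a=27: (27, -20, 59), (27, 20, 59)  [2]
  a=28..32: none
  a=33: (33, -32, 53), (33, -10, 46), (33, 10, 46), (33, 32, 53)  [4]
  a=34..44: none
Total reduced forms: 1 + 1 + 2 + 2 + 2 + 2 + 2 + 2 + 2 + 2 + 4 = 22
h = 22

22


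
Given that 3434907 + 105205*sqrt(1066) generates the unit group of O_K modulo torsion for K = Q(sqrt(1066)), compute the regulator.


epsilon = 3434907 + 105205*sqrt(1066)
= 6.8698e+06
R = ln(6.8698e+06)
= 15.7426

15.7426


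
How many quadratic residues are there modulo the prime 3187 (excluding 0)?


For prime p, the number of non-zero quadratic residues is (p-1)/2.
= (3187-1)/2
= 1593

1593


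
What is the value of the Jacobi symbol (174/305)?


Compute (174/305) via quadratic reciprocity:
  pull out 2: (2/305) = +1  (since 305 mod 8 = 1)
  reciprocity: (87/305) -> +(305/87)
  reduce: (44/87)
  pull out 2: (2/87) = +1  (since 87 mod 8 = 7)
  pull out 2: (2/87) = +1  (since 87 mod 8 = 7)
  reciprocity: (11/87) -> -(87/11)
  reduce: (10/11)
  pull out 2: (2/11) = -1  (since 11 mod 8 = 3)
  reciprocity: (5/11) -> +(11/5)
  reduce: (1/5)
  (1/5) = 1
Product of signs = 1

1


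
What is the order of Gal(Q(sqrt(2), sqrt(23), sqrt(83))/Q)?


The 3 square roots of distinct primes are multiplicatively independent over Q,
so [K:Q] = 2^3 and Gal(K/Q) is isomorphic to (Z/2Z)^3.
|Gal| = 2^3 = 8

8


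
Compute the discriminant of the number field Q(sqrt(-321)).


For K = Q(sqrt(d)) with d squarefree: disc(K) = d if d = 1 mod 4, and disc(K) = 4d if d = 2 or 3 mod 4.
Here d = -321, and d mod 4 = 3.
d = 3 mod 4, not 1 (O_K = Z[sqrt(d)]), so disc(K) = 4d = 4 * (-321) = -1284

-1284


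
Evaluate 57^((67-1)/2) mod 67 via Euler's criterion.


p = 67 is prime and the exponent is (p-1)/2 = 33, so by Euler's criterion 57^33 = (57/67) = +1 or -1 mod 67.
Compute by square-and-multiply:
  33 = 32 + 1 (binary 100001)
  Repeated squaring mod 67: 57^1 = 57, 57^2 = 33, 57^4 = 17, 57^8 = 21, 57^16 = 39, 57^32 = 47
  57^33 = 57^32 * 57^1 = 47 * 57 mod 67
    47 * 57 = 2679 = 66 mod 67
  57^33 = 66 mod 67
Result 66 = p - 1 = -1 mod 67: 57 is a quadratic non-residue mod 67. As a residue in [0, p-1] the value is 66.
57^33 mod 67 = 66

66


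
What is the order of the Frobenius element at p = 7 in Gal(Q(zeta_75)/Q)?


The Frobenius at p in Gal(Q(zeta_n)/Q) = (Z/nZ)* is the class of p, so its order is ord_75(7), the smallest k >= 1 with 7^k = 1 mod 75.
n = 75 = 3 * 5^2, phi(75) = 40; the order divides phi(n).
Divisors of 40: 1, 2, 4, 5, 8, 10, 20, 40
Repeated squaring mod 75: 7^1 = 7, 7^2 = 49, 7^4 = 1, 7^8 = 1, 7^16 = 1, 7^32 = 1
Test divisors in increasing order:
  k=1: 7^1 = 7 mod 75
  k=2: 7^2 = 49 mod 75
  k=4: 7^4 = 1 mod 75  <- first divisor giving 1
Order = 4

4


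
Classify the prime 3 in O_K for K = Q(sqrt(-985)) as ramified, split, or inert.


K = Q(sqrt(-985)). Since d mod 4 = 3, disc(K) = -3940.
Check p | disc: -3940 mod 3 = 2.
p does not divide disc. Compute Legendre symbol (d/p):
2^((3-1)/2) mod 3 = -1
(d/p) = -1, so p is inert: (p) stays prime with e=1, f=2, g=1.
Therefore p is inert.

inert


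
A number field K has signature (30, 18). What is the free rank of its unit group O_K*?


By Dirichlet's unit theorem:
rank = r1 + r2 - 1
= 30 + 18 - 1
= 47

47


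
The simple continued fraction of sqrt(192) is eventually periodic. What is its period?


Run the CF algorithm for sqrt(192).
a_0 = floor(sqrt(192)) = 13; set m_0=0, q_0=1.
Recurrence: m' = q*a - m,  q' = (d - m'^2)/q,  a' = floor((a_0 + m')/q').
  step 1: m=13, q=23, a=1
  step 2: m=10, q=4, a=5
  step 3: m=10, q=23, a=1
  step 4: m=13, q=1, a=26
a_4 = 2*a_0 = 26, so the period closes here.
sqrt(192) = [13; 1, 5, 1, 26]
Period length = 4

4


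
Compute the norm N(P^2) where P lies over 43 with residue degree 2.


N(P^a) = p^(a*f)
= 43^(2*2)
= 43^4
= 3418801

3418801


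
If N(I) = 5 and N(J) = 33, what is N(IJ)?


N(IJ) = N(I) * N(J)
= 5 * 33
= 165

165


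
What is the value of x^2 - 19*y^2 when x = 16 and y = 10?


x^2 - d*y^2
= 16^2 - 19*10^2
= 256 - 1900
= -1644

-1644


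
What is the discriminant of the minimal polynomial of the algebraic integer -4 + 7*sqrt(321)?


The element -4 + 7*sqrt(321) has minimal polynomial:
x^2 + 8*x - 15713
Discriminant = (8)^2 - 4*(-15713)
= 64 + 62852
= 62916

62916


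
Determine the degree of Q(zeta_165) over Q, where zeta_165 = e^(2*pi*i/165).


The degree equals Euler's totient phi(165).
165 = 3 * 5 * 11
phi(165) = 80

80


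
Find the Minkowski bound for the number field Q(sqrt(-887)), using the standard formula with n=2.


d = -887, d mod 4 = 1, so disc(K) = d = -887; |disc(K)| = 887
Imaginary quadratic field, so n = 2, s = r2 = 1, r1 = 0
M = (n!/n^n) * (4/pi)^s * sqrt(|disc(K)|) = (2!/2^2) * (4/pi)^1 * sqrt(887)
= 0.5 * 1.273240 * 29.782545
= 18.9602

18.9602


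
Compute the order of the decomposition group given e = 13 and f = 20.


|D_P| = e * f
= 13 * 20
= 260

260


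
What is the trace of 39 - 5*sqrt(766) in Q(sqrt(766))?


Tr(a + b*sqrt(d)) = (a + b*sqrt(d)) + (a - b*sqrt(d)) = 2a
= 2 * (39)
= 78

78


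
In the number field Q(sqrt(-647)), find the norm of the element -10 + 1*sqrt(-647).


N(a + b*sqrt(d)) = a^2 - d*b^2
= (-10)^2 - (-647)*(1)^2
= 100 + 647
= 747

747


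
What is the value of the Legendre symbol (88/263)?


p = 263 is prime, so compute (88/263) with the reciprocity algorithm (Jacobi-symbol steps: pull out 2s via (2/n), flip via reciprocity, reduce):
  pull out 2: (2/263) = +1  (since 263 mod 8 = 7)
  pull out 2: (2/263) = +1  (since 263 mod 8 = 7)
  pull out 2: (2/263) = +1  (since 263 mod 8 = 7)
  reciprocity: (11/263) -> -(263/11)
  reduce: (10/11)
  pull out 2: (2/11) = -1  (since 11 mod 8 = 3)
  reciprocity: (5/11) -> +(11/5)
  reduce: (1/5)
  (1/5) = 1
Product of signs = 1
(88/263) = 1

1


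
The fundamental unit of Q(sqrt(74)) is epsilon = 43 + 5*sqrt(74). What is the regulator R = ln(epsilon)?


epsilon = 43 + 5*sqrt(74)
= 86.0116
R = ln(86.0116)
= 4.4545

4.4545


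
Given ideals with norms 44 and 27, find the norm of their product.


N(IJ) = N(I) * N(J)
= 44 * 27
= 1188

1188


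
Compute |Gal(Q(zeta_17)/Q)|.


|Gal(Q(zeta_17)/Q)| = phi(17)
= 16

16


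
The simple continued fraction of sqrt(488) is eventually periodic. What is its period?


Run the CF algorithm for sqrt(488).
a_0 = floor(sqrt(488)) = 22; set m_0=0, q_0=1.
Recurrence: m' = q*a - m,  q' = (d - m'^2)/q,  a' = floor((a_0 + m')/q').
  step 1: m=22, q=4, a=11
  step 2: m=22, q=1, a=44
a_2 = 2*a_0 = 44, so the period closes here.
sqrt(488) = [22; 11, 44]
Period length = 2

2


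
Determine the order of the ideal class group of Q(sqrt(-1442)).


K = Q(sqrt(-1442)). d mod 4 = 2, so D = disc(K) = 4d = -5768
h(K) equals the number of primitive reduced positive-definite forms (a, b, c) = a*x^2 + b*x*y + c*y^2 with b^2 - 4ac = D,
where reduced means |b| <= a <= c, with b >= 0 whenever |b| = a or a = c, and primitive means gcd(a, b, c) = 1.
Reduced forces 3a^2 <= |D| = 5768, so 1 <= a <= 43; b must have the parity of D, and c = (b^2 - D)/(4a) must be an integer >= a.
Enumerate a = 1..43, b in [-a, a]:
  a=1: (1, 0, 1442)  [1]
  a=2: (2, 0, 721)  [1]
  a=3: (3, -2, 481), (3, 2, 481)  [2]
  a=4..5: none
  a=6: (6, -4, 241), (6, 4, 241)  [2]
  a=7: (7, 0, 206)  [1]
  a=8: none
  a=9: (9, -8, 162), (9, 8, 162)  [2]
  a=10..12: none
  a=13: (13, -2, 111), (13, 2, 111)  [2]
  a=14: (14, 0, 103)  [1]
  a=15..17: none
  a=18: (18, -8, 81), (18, 8, 81)  [2]
  a=19..20: none
  a=21: (21, -14, 71), (21, 14, 71)  [2]
  a=22..25: none
  a=26: (26, -24, 61), (26, 24, 61)  [2]
  a=27: (27, -8, 54), (27, 8, 54)  [2]
  a=28..36: none
  a=37: (37, -2, 39), (37, 2, 39)  [2]
  a=38: none
  a=39: (39, -28, 42), (39, 28, 42)  [2]
  a=40..43: none
Total reduced forms: 1 + 1 + 2 + 2 + 1 + 2 + 2 + 1 + 2 + 2 + 2 + 2 + 2 + 2 = 24
h = 24

24


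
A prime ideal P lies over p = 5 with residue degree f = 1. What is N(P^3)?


N(P^a) = p^(a*f)
= 5^(3*1)
= 5^3
= 125

125


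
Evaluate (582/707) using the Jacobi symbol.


Compute (582/707) via quadratic reciprocity:
  pull out 2: (2/707) = -1  (since 707 mod 8 = 3)
  reciprocity: (291/707) -> -(707/291)
  reduce: (125/291)
  reciprocity: (125/291) -> +(291/125)
  reduce: (41/125)
  reciprocity: (41/125) -> +(125/41)
  reduce: (2/41)
  pull out 2: (2/41) = +1  (since 41 mod 8 = 1)
  (1/41) = 1
Product of signs = 1

1


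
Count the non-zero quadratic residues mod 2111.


For prime p, the number of non-zero quadratic residues is (p-1)/2.
= (2111-1)/2
= 1055

1055


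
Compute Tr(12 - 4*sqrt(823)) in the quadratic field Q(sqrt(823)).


Tr(a + b*sqrt(d)) = (a + b*sqrt(d)) + (a - b*sqrt(d)) = 2a
= 2 * (12)
= 24

24


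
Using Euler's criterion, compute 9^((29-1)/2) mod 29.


p = 29 is prime and the exponent is (p-1)/2 = 14, so by Euler's criterion 9^14 = (9/29) = +1 or -1 mod 29.
Compute by square-and-multiply:
  14 = 8 + 4 + 2 (binary 1110)
  Repeated squaring mod 29: 9^1 = 9, 9^2 = 23, 9^4 = 7, 9^8 = 20
  9^14 = 9^8 * 9^4 * 9^2 = 20 * 7 * 23 mod 29
    20 * 7 = 140 = 24 mod 29
    24 * 23 = 552 = 1 mod 29
  9^14 = 1 mod 29
Result 1: 9 is a quadratic residue mod 29.
9^14 mod 29 = 1

1


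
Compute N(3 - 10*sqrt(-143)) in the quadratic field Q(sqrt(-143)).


N(a + b*sqrt(d)) = a^2 - d*b^2
= (3)^2 - (-143)*(-10)^2
= 9 + 14300
= 14309

14309


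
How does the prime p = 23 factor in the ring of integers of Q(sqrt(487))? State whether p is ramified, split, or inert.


K = Q(sqrt(487)). Since d mod 4 = 3, disc(K) = 1948.
Check p | disc: 1948 mod 23 = 16.
p does not divide disc. Compute Legendre symbol (d/p):
4^((23-1)/2) mod 23 = 1
(d/p) = 1, so p splits: (p) = P*P' with e=1, f=1, g=2.
Therefore p is split.

split


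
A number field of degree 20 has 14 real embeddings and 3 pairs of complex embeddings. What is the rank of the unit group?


By Dirichlet's unit theorem:
rank = r1 + r2 - 1
= 14 + 3 - 1
= 16

16


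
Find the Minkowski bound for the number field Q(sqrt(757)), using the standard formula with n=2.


d = 757, d mod 4 = 1, so disc(K) = d = 757; |disc(K)| = 757
Real quadratic field, so n = 2, s = r2 = 0, r1 = 2
M = (n!/n^n) * (4/pi)^s * sqrt(|disc(K)|) = (2!/2^2) * (4/pi)^0 * sqrt(757)
= 0.5 * 1.000000 * 27.513633
= 13.7568

13.7568


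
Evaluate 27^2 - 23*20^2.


x^2 - d*y^2
= 27^2 - 23*20^2
= 729 - 9200
= -8471

-8471


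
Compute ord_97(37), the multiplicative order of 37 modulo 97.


We want ord_97(37), the smallest k >= 1 with 37^k = 1 mod 97.
n = 97 = 97, phi(97) = 96; the order divides phi(n).
Divisors of 96: 1, 2, 3, 4, 6, 8, 12, 16, 24, 32, 48, 96
Repeated squaring mod 97: 37^1 = 37, 37^2 = 11, 37^4 = 24, 37^8 = 91, 37^16 = 36, 37^32 = 35, 37^64 = 61
Test divisors in increasing order:
  k=1: 37^1 = 37 mod 97
  k=2: 37^2 = 11 mod 97
  k=3: 37^3 = 11 * 37 = 19 mod 97
  k=4: 37^4 = 24 mod 97
  k=6: 37^6 = 24 * 11 = 70 mod 97
  k=8: 37^8 = 91 mod 97
  k=12: 37^12 = 91 * 24 = 50 mod 97
  k=16: 37^16 = 36 mod 97
  k=24: 37^24 = 36 * 91 = 75 mod 97
  k=32: 37^32 = 35 mod 97
  k=48: 37^48 = 35 * 36 = 96 mod 97
  k=96: 37^96 = 61 * 35 = 1 mod 97  <- first divisor giving 1
Order = 96

96


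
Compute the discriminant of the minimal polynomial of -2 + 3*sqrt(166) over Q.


The element -2 + 3*sqrt(166) has minimal polynomial:
x^2 + 4*x - 1490
Discriminant = (4)^2 - 4*(-1490)
= 16 + 5960
= 5976

5976


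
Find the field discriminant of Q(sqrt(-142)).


For K = Q(sqrt(d)) with d squarefree: disc(K) = d if d = 1 mod 4, and disc(K) = 4d if d = 2 or 3 mod 4.
Here d = -142, and d mod 4 = 2.
d = 2 mod 4, not 1 (O_K = Z[sqrt(d)]), so disc(K) = 4d = 4 * (-142) = -568

-568


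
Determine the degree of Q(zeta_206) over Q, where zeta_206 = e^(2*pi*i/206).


The degree equals Euler's totient phi(206).
206 = 2 * 103
phi(206) = 102

102


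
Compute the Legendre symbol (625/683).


p = 683 is prime, so compute (625/683) with the reciprocity algorithm (Jacobi-symbol steps: pull out 2s via (2/n), flip via reciprocity, reduce):
  reciprocity: (625/683) -> +(683/625)
  reduce: (58/625)
  pull out 2: (2/625) = +1  (since 625 mod 8 = 1)
  reciprocity: (29/625) -> +(625/29)
  reduce: (16/29)
  pull out 2: (2/29) = -1  (since 29 mod 8 = 5)
  pull out 2: (2/29) = -1  (since 29 mod 8 = 5)
  pull out 2: (2/29) = -1  (since 29 mod 8 = 5)
  pull out 2: (2/29) = -1  (since 29 mod 8 = 5)
  (1/29) = 1
Product of signs = 1
(625/683) = 1

1


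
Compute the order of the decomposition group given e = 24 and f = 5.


|D_P| = e * f
= 24 * 5
= 120

120


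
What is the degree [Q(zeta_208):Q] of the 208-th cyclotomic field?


The degree equals Euler's totient phi(208).
208 = 2^4 * 13
phi(208) = 96

96


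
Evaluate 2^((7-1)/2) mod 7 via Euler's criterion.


p = 7 is prime and the exponent is (p-1)/2 = 3, so by Euler's criterion 2^3 = (2/7) = +1 or -1 mod 7.
Compute by square-and-multiply:
  3 = 2 + 1 (binary 11)
  Repeated squaring mod 7: 2^1 = 2, 2^2 = 4
  2^3 = 2^2 * 2^1 = 4 * 2 mod 7
    4 * 2 = 8 = 1 mod 7
  2^3 = 1 mod 7
Result 1: 2 is a quadratic residue mod 7.
2^3 mod 7 = 1

1


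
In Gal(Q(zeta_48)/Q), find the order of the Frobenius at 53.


The Frobenius at p in Gal(Q(zeta_n)/Q) = (Z/nZ)* is the class of p, so its order is ord_48(53), the smallest k >= 1 with 53^k = 1 mod 48.
n = 48 = 2^4 * 3, phi(48) = 16; the order divides phi(n).
Divisors of 16: 1, 2, 4, 8, 16
Repeated squaring mod 48: 53^1 = 5, 53^2 = 25, 53^4 = 1, 53^8 = 1, 53^16 = 1
Test divisors in increasing order:
  k=1: 53^1 = 5 mod 48
  k=2: 53^2 = 25 mod 48
  k=4: 53^4 = 1 mod 48  <- first divisor giving 1
Order = 4

4


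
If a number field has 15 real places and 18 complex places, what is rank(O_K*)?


By Dirichlet's unit theorem:
rank = r1 + r2 - 1
= 15 + 18 - 1
= 32

32


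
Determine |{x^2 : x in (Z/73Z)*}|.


For prime p, the number of non-zero quadratic residues is (p-1)/2.
= (73-1)/2
= 36

36


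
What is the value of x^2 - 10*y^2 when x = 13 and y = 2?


x^2 - d*y^2
= 13^2 - 10*2^2
= 169 - 40
= 129

129


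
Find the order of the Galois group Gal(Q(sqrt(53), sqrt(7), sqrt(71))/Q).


The 3 square roots of distinct primes are multiplicatively independent over Q,
so [K:Q] = 2^3 and Gal(K/Q) is isomorphic to (Z/2Z)^3.
|Gal| = 2^3 = 8

8
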